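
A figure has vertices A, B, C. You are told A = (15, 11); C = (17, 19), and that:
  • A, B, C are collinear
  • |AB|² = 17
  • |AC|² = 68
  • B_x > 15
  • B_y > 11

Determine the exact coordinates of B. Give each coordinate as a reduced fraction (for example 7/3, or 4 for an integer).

B = (16, 15)

1. B_x = 16  [[A, B, C are collinear ⇒ 8x-2y-98=0] ∩ [|B−(15, 11)|²=17]]
2. B_y = 15  [[A, B, C are collinear ⇒ 8x-2y-98=0] ∩ [|B−(15, 11)|²=17]]
   so B = (16, 15)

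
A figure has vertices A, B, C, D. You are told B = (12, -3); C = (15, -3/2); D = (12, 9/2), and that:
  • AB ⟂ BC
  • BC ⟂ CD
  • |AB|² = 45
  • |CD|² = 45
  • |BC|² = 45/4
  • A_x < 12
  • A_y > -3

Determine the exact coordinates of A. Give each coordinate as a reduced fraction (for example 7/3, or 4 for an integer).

A = (9, 3)

1. A_x = 9  [[AB ⟂ BC ⇒ -3x-3/2y+63/2=0] ∩ [|A−(12, -3)|²=45]]
2. A_y = 3  [[AB ⟂ BC ⇒ -3x-3/2y+63/2=0] ∩ [|A−(12, -3)|²=45]]
   so A = (9, 3)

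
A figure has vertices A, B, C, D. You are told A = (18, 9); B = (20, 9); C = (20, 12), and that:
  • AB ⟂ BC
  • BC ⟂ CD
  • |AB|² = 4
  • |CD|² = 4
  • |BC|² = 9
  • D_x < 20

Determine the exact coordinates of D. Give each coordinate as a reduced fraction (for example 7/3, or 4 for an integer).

1. D_x = 18  [[BC ⟂ CD ⇒ 3y-36=0] ∩ [|D−(20, 12)|²=4]]
2. D_y = 12  [[BC ⟂ CD ⇒ 3y-36=0] ∩ [|D−(20, 12)|²=4]]
   so D = (18, 12)

D = (18, 12)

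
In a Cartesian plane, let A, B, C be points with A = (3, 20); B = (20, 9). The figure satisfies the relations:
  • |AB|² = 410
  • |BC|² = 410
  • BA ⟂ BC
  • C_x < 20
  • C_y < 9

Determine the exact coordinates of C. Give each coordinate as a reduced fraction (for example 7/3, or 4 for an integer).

C = (9, -8)

1. C_x = 9  [[BA ⟂ BC ⇒ -17x+11y+241=0] ∩ [|C−(20, 9)|²=410]]
2. C_y = -8  [[BA ⟂ BC ⇒ -17x+11y+241=0] ∩ [|C−(20, 9)|²=410]]
   so C = (9, -8)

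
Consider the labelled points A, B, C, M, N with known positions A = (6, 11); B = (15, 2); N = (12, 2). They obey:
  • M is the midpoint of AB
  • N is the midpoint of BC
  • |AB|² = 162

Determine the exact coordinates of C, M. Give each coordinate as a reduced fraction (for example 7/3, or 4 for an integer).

C = (9, 2)
M = (21/2, 13/2)

1. M_x = 21/2  [2·M = A+B = (6, 11)+(15, 2)]
2. M_y = 13/2  [2·M = A+B = (6, 11)+(15, 2)]
   so M = (21/2, 13/2)
3. C_x = 9  [C = 2·N−B = 2·(12, 2)−(15, 2)]
4. C_y = 2  [C = 2·N−B = 2·(12, 2)−(15, 2)]
   so C = (9, 2)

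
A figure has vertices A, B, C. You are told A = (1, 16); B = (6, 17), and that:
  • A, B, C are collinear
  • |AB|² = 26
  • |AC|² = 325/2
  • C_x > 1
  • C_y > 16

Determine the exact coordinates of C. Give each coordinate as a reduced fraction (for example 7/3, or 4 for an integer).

C = (27/2, 37/2)

1. C_x = 27/2  [[A, B, C are collinear ⇒ -1x+5y-79=0] ∩ [|C−(1, 16)|²=325/2]]
2. C_y = 37/2  [[A, B, C are collinear ⇒ -1x+5y-79=0] ∩ [|C−(1, 16)|²=325/2]]
   so C = (27/2, 37/2)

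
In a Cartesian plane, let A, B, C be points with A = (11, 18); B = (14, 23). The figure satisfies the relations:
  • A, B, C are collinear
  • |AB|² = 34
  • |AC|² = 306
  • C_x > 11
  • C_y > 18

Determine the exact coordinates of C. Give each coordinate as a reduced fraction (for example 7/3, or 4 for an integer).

1. C_x = 20  [[A, B, C are collinear ⇒ -5x+3y+1=0] ∩ [|C−(11, 18)|²=306]]
2. C_y = 33  [[A, B, C are collinear ⇒ -5x+3y+1=0] ∩ [|C−(11, 18)|²=306]]
   so C = (20, 33)

C = (20, 33)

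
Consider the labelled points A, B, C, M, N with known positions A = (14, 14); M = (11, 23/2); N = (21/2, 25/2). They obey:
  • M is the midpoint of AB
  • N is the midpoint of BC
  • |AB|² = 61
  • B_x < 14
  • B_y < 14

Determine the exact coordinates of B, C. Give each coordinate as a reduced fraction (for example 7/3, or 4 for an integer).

1. B_x = 8  [B = 2·M−A = 2·(11, 23/2)−(14, 14)]
2. B_y = 9  [B = 2·M−A = 2·(11, 23/2)−(14, 14)]
   so B = (8, 9)
3. C_x = 13  [C = 2·N−B = 2·(21/2, 25/2)−(8, 9)]
4. C_y = 16  [C = 2·N−B = 2·(21/2, 25/2)−(8, 9)]
   so C = (13, 16)

B = (8, 9)
C = (13, 16)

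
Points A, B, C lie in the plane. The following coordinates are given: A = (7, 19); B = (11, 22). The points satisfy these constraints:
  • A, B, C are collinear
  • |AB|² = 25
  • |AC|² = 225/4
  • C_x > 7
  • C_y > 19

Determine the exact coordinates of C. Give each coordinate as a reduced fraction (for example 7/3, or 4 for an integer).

C = (13, 47/2)

1. C_x = 13  [[A, B, C are collinear ⇒ -3x+4y-55=0] ∩ [|C−(7, 19)|²=225/4]]
2. C_y = 47/2  [[A, B, C are collinear ⇒ -3x+4y-55=0] ∩ [|C−(7, 19)|²=225/4]]
   so C = (13, 47/2)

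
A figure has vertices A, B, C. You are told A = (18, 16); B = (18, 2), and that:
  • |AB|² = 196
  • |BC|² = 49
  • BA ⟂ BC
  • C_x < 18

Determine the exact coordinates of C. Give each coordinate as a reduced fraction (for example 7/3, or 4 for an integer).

1. C_x = 11  [[BA ⟂ BC ⇒ 14y-28=0] ∩ [|C−(18, 2)|²=49]]
2. C_y = 2  [[BA ⟂ BC ⇒ 14y-28=0] ∩ [|C−(18, 2)|²=49]]
   so C = (11, 2)

C = (11, 2)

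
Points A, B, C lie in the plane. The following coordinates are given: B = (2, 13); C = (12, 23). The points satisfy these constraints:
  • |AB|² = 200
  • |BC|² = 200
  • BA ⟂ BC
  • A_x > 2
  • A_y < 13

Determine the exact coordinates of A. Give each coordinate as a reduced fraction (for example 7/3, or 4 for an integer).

A = (12, 3)

1. A_x = 12  [[BA ⟂ BC ⇒ 10x+10y-150=0] ∩ [|A−(2, 13)|²=200]]
2. A_y = 3  [[BA ⟂ BC ⇒ 10x+10y-150=0] ∩ [|A−(2, 13)|²=200]]
   so A = (12, 3)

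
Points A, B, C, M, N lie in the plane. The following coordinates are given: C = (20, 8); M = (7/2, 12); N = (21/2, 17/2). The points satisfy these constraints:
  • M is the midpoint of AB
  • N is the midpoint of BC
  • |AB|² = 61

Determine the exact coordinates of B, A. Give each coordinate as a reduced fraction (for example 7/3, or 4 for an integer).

B = (1, 9)
A = (6, 15)

1. B_x = 1  [B = 2·N−C = 2·(21/2, 17/2)−(20, 8)]
2. B_y = 9  [B = 2·N−C = 2·(21/2, 17/2)−(20, 8)]
   so B = (1, 9)
3. A_x = 6  [A = 2·M−B = 2·(7/2, 12)−(1, 9)]
4. A_y = 15  [A = 2·M−B = 2·(7/2, 12)−(1, 9)]
   so A = (6, 15)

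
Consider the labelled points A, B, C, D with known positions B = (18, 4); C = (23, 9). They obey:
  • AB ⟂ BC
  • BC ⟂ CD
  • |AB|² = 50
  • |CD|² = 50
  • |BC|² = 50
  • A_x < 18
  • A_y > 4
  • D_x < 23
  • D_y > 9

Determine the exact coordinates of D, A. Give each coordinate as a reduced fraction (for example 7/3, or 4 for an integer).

1. D_x = 18  [[BC ⟂ CD ⇒ 5x+5y-160=0] ∩ [|D−(23, 9)|²=50]]
2. D_y = 14  [[BC ⟂ CD ⇒ 5x+5y-160=0] ∩ [|D−(23, 9)|²=50]]
   so D = (18, 14)
3. A_x = 13  [[AB ⟂ BC ⇒ -5x-5y+110=0] ∩ [|A−(18, 4)|²=50]]
4. A_y = 9  [[AB ⟂ BC ⇒ -5x-5y+110=0] ∩ [|A−(18, 4)|²=50]]
   so A = (13, 9)

D = (18, 14)
A = (13, 9)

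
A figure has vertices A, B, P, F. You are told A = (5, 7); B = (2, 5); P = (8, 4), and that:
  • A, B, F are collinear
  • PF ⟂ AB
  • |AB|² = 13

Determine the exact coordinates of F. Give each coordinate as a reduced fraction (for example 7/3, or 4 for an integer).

F = (74/13, 97/13)

1. F_x = 74/13  [[A, B, F are collinear ⇒ 2x-3y+11=0] ∩ [PF ⟂ AB ⇒ -3x-2y+32=0]]
2. F_y = 97/13  [[A, B, F are collinear ⇒ 2x-3y+11=0] ∩ [PF ⟂ AB ⇒ -3x-2y+32=0]]
   so F = (74/13, 97/13)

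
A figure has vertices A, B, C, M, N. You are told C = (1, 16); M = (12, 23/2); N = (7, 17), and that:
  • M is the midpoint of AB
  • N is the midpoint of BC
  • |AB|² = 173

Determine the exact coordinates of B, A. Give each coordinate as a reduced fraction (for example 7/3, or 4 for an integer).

1. B_x = 13  [B = 2·N−C = 2·(7, 17)−(1, 16)]
2. B_y = 18  [B = 2·N−C = 2·(7, 17)−(1, 16)]
   so B = (13, 18)
3. A_x = 11  [A = 2·M−B = 2·(12, 23/2)−(13, 18)]
4. A_y = 5  [A = 2·M−B = 2·(12, 23/2)−(13, 18)]
   so A = (11, 5)

B = (13, 18)
A = (11, 5)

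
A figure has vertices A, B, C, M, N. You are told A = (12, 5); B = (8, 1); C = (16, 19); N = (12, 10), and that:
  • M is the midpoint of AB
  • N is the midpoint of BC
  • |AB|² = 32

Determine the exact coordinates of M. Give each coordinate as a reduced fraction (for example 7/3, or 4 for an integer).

1. M_x = 10  [2·M = A+B = (12, 5)+(8, 1)]
2. M_y = 3  [2·M = A+B = (12, 5)+(8, 1)]
   so M = (10, 3)

M = (10, 3)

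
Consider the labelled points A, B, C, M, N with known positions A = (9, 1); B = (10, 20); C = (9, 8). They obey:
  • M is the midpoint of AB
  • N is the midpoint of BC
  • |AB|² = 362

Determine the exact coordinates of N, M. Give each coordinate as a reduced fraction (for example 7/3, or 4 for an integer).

1. M_x = 19/2  [2·M = A+B = (9, 1)+(10, 20)]
2. M_y = 21/2  [2·M = A+B = (9, 1)+(10, 20)]
   so M = (19/2, 21/2)
3. N_x = 19/2  [2·N = B+C = (10, 20)+(9, 8)]
4. N_y = 14  [2·N = B+C = (10, 20)+(9, 8)]
   so N = (19/2, 14)

N = (19/2, 14)
M = (19/2, 21/2)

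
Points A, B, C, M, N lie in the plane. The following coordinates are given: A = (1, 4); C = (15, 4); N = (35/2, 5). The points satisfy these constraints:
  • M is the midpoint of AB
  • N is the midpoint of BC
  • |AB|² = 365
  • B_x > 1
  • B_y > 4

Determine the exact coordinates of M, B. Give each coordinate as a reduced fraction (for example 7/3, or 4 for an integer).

1. B_x = 20  [B = 2·N−C = 2·(35/2, 5)−(15, 4)]
2. B_y = 6  [B = 2·N−C = 2·(35/2, 5)−(15, 4)]
   so B = (20, 6)
3. M_x = 21/2  [2·M = A+B = (1, 4)+(20, 6)]
4. M_y = 5  [2·M = A+B = (1, 4)+(20, 6)]
   so M = (21/2, 5)

M = (21/2, 5)
B = (20, 6)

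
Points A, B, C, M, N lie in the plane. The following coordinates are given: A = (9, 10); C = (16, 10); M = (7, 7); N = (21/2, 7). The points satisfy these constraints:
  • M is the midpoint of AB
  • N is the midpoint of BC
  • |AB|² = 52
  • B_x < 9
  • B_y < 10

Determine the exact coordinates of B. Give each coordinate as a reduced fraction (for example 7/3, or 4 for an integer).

B = (5, 4)

1. B_x = 5  [B = 2·M−A = 2·(7, 7)−(9, 10)]
2. B_y = 4  [B = 2·M−A = 2·(7, 7)−(9, 10)]
   so B = (5, 4)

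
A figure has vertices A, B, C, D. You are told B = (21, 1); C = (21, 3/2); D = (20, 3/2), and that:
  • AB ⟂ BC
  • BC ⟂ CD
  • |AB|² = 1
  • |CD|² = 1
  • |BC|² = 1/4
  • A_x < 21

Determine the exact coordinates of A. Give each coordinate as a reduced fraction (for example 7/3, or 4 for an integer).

A = (20, 1)

1. A_x = 20  [[AB ⟂ BC ⇒ -1/2y+1/2=0] ∩ [|A−(21, 1)|²=1]]
2. A_y = 1  [[AB ⟂ BC ⇒ -1/2y+1/2=0] ∩ [|A−(21, 1)|²=1]]
   so A = (20, 1)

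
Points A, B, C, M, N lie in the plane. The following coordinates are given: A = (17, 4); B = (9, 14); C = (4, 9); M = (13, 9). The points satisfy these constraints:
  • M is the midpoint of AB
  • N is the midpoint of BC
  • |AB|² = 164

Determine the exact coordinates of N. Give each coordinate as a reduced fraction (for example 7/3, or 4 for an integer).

1. N_x = 13/2  [2·N = B+C = (9, 14)+(4, 9)]
2. N_y = 23/2  [2·N = B+C = (9, 14)+(4, 9)]
   so N = (13/2, 23/2)

N = (13/2, 23/2)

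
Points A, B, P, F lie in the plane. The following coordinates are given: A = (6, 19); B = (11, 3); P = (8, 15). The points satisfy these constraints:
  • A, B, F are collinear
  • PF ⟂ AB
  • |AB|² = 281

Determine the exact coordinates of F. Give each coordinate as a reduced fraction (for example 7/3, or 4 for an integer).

F = (2056/281, 4155/281)

1. F_x = 2056/281  [[A, B, F are collinear ⇒ 16x+5y-191=0] ∩ [PF ⟂ AB ⇒ 5x-16y+200=0]]
2. F_y = 4155/281  [[A, B, F are collinear ⇒ 16x+5y-191=0] ∩ [PF ⟂ AB ⇒ 5x-16y+200=0]]
   so F = (2056/281, 4155/281)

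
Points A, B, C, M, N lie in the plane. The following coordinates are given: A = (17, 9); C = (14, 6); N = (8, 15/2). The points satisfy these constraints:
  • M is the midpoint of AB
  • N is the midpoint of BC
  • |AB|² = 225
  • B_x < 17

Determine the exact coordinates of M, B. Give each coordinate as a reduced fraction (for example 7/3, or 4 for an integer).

M = (19/2, 9)
B = (2, 9)

1. B_x = 2  [B = 2·N−C = 2·(8, 15/2)−(14, 6)]
2. B_y = 9  [B = 2·N−C = 2·(8, 15/2)−(14, 6)]
   so B = (2, 9)
3. M_x = 19/2  [2·M = A+B = (17, 9)+(2, 9)]
4. M_y = 9  [2·M = A+B = (17, 9)+(2, 9)]
   so M = (19/2, 9)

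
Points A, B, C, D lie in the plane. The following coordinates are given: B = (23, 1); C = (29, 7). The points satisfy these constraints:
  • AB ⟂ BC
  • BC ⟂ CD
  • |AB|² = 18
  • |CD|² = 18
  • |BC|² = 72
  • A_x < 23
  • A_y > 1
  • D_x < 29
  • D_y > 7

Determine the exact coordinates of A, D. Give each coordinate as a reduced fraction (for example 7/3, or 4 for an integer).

A = (20, 4)
D = (26, 10)

1. A_x = 20  [[AB ⟂ BC ⇒ -6x-6y+144=0] ∩ [|A−(23, 1)|²=18]]
2. A_y = 4  [[AB ⟂ BC ⇒ -6x-6y+144=0] ∩ [|A−(23, 1)|²=18]]
   so A = (20, 4)
3. D_x = 26  [[BC ⟂ CD ⇒ 6x+6y-216=0] ∩ [|D−(29, 7)|²=18]]
4. D_y = 10  [[BC ⟂ CD ⇒ 6x+6y-216=0] ∩ [|D−(29, 7)|²=18]]
   so D = (26, 10)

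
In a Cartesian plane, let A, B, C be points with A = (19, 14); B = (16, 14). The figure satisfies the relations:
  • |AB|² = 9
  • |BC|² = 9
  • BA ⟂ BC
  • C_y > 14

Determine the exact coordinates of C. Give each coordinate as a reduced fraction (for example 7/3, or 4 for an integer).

C = (16, 17)

1. C_x = 16  [[BA ⟂ BC ⇒ 3x-48=0] ∩ [|C−(16, 14)|²=9]]
2. C_y = 17  [[BA ⟂ BC ⇒ 3x-48=0] ∩ [|C−(16, 14)|²=9]]
   so C = (16, 17)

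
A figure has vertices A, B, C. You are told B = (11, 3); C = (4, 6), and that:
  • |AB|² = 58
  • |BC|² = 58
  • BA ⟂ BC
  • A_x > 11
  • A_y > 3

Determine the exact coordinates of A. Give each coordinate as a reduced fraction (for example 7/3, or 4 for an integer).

1. A_x = 14  [[BA ⟂ BC ⇒ -7x+3y+68=0] ∩ [|A−(11, 3)|²=58]]
2. A_y = 10  [[BA ⟂ BC ⇒ -7x+3y+68=0] ∩ [|A−(11, 3)|²=58]]
   so A = (14, 10)

A = (14, 10)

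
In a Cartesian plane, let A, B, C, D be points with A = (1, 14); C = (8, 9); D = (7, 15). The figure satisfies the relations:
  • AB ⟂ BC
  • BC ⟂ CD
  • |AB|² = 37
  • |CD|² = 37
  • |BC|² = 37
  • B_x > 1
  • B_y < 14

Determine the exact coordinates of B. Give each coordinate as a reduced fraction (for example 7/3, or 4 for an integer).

B = (2, 8)

1. B_x = 2  [[BC ⟂ CD ⇒ 1x-6y+46=0] ∩ [|B−(1, 14)|²=37]]
2. B_y = 8  [[BC ⟂ CD ⇒ 1x-6y+46=0] ∩ [|B−(1, 14)|²=37]]
   so B = (2, 8)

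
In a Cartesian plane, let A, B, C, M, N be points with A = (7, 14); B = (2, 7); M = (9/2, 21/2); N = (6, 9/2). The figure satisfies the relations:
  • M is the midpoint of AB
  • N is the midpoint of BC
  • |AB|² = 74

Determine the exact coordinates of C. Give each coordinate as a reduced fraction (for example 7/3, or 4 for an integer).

1. C_x = 10  [C = 2·N−B = 2·(6, 9/2)−(2, 7)]
2. C_y = 2  [C = 2·N−B = 2·(6, 9/2)−(2, 7)]
   so C = (10, 2)

C = (10, 2)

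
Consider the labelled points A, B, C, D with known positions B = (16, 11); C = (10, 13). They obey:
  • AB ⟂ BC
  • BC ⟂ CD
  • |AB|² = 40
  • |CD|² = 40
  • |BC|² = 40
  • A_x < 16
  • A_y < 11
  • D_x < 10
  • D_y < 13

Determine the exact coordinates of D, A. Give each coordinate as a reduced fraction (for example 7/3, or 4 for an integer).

1. D_x = 8  [[BC ⟂ CD ⇒ -6x+2y+34=0] ∩ [|D−(10, 13)|²=40]]
2. D_y = 7  [[BC ⟂ CD ⇒ -6x+2y+34=0] ∩ [|D−(10, 13)|²=40]]
   so D = (8, 7)
3. A_x = 14  [[AB ⟂ BC ⇒ 6x-2y-74=0] ∩ [|A−(16, 11)|²=40]]
4. A_y = 5  [[AB ⟂ BC ⇒ 6x-2y-74=0] ∩ [|A−(16, 11)|²=40]]
   so A = (14, 5)

D = (8, 7)
A = (14, 5)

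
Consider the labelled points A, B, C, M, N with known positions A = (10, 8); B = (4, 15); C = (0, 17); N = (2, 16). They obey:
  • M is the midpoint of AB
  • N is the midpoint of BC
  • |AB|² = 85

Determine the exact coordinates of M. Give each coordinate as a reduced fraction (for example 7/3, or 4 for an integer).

M = (7, 23/2)

1. M_x = 7  [2·M = A+B = (10, 8)+(4, 15)]
2. M_y = 23/2  [2·M = A+B = (10, 8)+(4, 15)]
   so M = (7, 23/2)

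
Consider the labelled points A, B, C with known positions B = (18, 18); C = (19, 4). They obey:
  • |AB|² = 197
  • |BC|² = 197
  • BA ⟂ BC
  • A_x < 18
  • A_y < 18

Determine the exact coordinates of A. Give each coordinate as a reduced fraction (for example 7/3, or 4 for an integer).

1. A_x = 4  [[BA ⟂ BC ⇒ 1x-14y+234=0] ∩ [|A−(18, 18)|²=197]]
2. A_y = 17  [[BA ⟂ BC ⇒ 1x-14y+234=0] ∩ [|A−(18, 18)|²=197]]
   so A = (4, 17)

A = (4, 17)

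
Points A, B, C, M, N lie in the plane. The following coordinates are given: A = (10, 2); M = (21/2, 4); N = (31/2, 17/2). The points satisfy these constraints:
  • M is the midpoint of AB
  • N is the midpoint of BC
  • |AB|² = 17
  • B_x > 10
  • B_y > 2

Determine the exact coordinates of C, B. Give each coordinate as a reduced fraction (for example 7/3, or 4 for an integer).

1. B_x = 11  [B = 2·M−A = 2·(21/2, 4)−(10, 2)]
2. B_y = 6  [B = 2·M−A = 2·(21/2, 4)−(10, 2)]
   so B = (11, 6)
3. C_x = 20  [C = 2·N−B = 2·(31/2, 17/2)−(11, 6)]
4. C_y = 11  [C = 2·N−B = 2·(31/2, 17/2)−(11, 6)]
   so C = (20, 11)

C = (20, 11)
B = (11, 6)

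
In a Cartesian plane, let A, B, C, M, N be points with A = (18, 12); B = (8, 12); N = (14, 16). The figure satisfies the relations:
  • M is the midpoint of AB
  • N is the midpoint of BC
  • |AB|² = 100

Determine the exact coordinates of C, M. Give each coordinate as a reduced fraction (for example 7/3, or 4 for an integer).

C = (20, 20)
M = (13, 12)

1. M_x = 13  [2·M = A+B = (18, 12)+(8, 12)]
2. M_y = 12  [2·M = A+B = (18, 12)+(8, 12)]
   so M = (13, 12)
3. C_x = 20  [C = 2·N−B = 2·(14, 16)−(8, 12)]
4. C_y = 20  [C = 2·N−B = 2·(14, 16)−(8, 12)]
   so C = (20, 20)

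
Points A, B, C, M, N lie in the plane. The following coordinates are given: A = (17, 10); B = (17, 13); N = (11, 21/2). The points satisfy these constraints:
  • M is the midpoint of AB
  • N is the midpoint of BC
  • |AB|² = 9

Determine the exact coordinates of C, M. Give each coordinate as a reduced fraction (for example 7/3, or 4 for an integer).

1. M_x = 17  [2·M = A+B = (17, 10)+(17, 13)]
2. M_y = 23/2  [2·M = A+B = (17, 10)+(17, 13)]
   so M = (17, 23/2)
3. C_x = 5  [C = 2·N−B = 2·(11, 21/2)−(17, 13)]
4. C_y = 8  [C = 2·N−B = 2·(11, 21/2)−(17, 13)]
   so C = (5, 8)

C = (5, 8)
M = (17, 23/2)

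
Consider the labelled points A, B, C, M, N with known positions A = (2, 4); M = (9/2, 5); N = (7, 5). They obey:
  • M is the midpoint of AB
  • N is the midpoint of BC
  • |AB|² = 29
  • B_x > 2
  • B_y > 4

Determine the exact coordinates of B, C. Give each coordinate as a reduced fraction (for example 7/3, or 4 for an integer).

1. B_x = 7  [B = 2·M−A = 2·(9/2, 5)−(2, 4)]
2. B_y = 6  [B = 2·M−A = 2·(9/2, 5)−(2, 4)]
   so B = (7, 6)
3. C_x = 7  [C = 2·N−B = 2·(7, 5)−(7, 6)]
4. C_y = 4  [C = 2·N−B = 2·(7, 5)−(7, 6)]
   so C = (7, 4)

B = (7, 6)
C = (7, 4)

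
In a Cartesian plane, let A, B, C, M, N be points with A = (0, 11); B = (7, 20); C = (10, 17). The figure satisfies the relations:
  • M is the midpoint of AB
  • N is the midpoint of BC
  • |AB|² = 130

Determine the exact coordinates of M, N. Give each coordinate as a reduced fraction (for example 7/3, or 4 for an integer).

1. M_x = 7/2  [2·M = A+B = (0, 11)+(7, 20)]
2. M_y = 31/2  [2·M = A+B = (0, 11)+(7, 20)]
   so M = (7/2, 31/2)
3. N_x = 17/2  [2·N = B+C = (7, 20)+(10, 17)]
4. N_y = 37/2  [2·N = B+C = (7, 20)+(10, 17)]
   so N = (17/2, 37/2)

M = (7/2, 31/2)
N = (17/2, 37/2)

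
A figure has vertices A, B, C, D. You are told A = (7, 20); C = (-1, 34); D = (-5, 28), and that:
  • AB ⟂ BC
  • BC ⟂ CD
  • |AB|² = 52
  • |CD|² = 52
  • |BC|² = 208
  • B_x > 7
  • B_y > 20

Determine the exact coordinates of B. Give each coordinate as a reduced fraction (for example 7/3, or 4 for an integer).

B = (11, 26)

1. B_x = 11  [[BC ⟂ CD ⇒ 4x+6y-200=0] ∩ [|B−(7, 20)|²=52]]
2. B_y = 26  [[BC ⟂ CD ⇒ 4x+6y-200=0] ∩ [|B−(7, 20)|²=52]]
   so B = (11, 26)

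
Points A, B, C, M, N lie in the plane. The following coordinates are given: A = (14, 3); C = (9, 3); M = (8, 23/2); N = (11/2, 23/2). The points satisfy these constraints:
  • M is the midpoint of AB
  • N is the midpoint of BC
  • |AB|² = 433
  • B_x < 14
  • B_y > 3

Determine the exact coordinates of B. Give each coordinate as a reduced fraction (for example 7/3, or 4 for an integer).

B = (2, 20)

1. B_x = 2  [B = 2·M−A = 2·(8, 23/2)−(14, 3)]
2. B_y = 20  [B = 2·M−A = 2·(8, 23/2)−(14, 3)]
   so B = (2, 20)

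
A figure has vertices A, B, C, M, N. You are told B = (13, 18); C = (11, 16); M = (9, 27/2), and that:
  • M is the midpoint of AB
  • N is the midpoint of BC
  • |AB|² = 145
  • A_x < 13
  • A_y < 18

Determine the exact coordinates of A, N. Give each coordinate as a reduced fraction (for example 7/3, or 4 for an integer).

1. A_x = 5  [A = 2·M−B = 2·(9, 27/2)−(13, 18)]
2. A_y = 9  [A = 2·M−B = 2·(9, 27/2)−(13, 18)]
   so A = (5, 9)
3. N_x = 12  [2·N = B+C = (13, 18)+(11, 16)]
4. N_y = 17  [2·N = B+C = (13, 18)+(11, 16)]
   so N = (12, 17)

A = (5, 9)
N = (12, 17)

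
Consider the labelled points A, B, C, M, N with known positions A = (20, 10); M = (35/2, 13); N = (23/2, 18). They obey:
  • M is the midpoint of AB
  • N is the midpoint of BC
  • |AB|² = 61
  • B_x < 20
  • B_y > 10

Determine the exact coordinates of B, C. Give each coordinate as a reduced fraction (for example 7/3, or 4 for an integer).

1. B_x = 15  [B = 2·M−A = 2·(35/2, 13)−(20, 10)]
2. B_y = 16  [B = 2·M−A = 2·(35/2, 13)−(20, 10)]
   so B = (15, 16)
3. C_x = 8  [C = 2·N−B = 2·(23/2, 18)−(15, 16)]
4. C_y = 20  [C = 2·N−B = 2·(23/2, 18)−(15, 16)]
   so C = (8, 20)

B = (15, 16)
C = (8, 20)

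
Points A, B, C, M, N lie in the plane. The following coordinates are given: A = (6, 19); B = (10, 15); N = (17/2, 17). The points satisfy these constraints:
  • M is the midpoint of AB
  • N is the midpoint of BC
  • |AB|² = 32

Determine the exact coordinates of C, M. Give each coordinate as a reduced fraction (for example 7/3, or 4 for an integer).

C = (7, 19)
M = (8, 17)

1. M_x = 8  [2·M = A+B = (6, 19)+(10, 15)]
2. M_y = 17  [2·M = A+B = (6, 19)+(10, 15)]
   so M = (8, 17)
3. C_x = 7  [C = 2·N−B = 2·(17/2, 17)−(10, 15)]
4. C_y = 19  [C = 2·N−B = 2·(17/2, 17)−(10, 15)]
   so C = (7, 19)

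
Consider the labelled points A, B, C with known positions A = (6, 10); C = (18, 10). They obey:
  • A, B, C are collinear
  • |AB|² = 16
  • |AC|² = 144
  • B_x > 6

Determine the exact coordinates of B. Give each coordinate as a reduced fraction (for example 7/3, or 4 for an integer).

1. B_x = 10  [[A, B, C are collinear ⇒ -12y+120=0] ∩ [|B−(6, 10)|²=16]]
2. B_y = 10  [[A, B, C are collinear ⇒ -12y+120=0] ∩ [|B−(6, 10)|²=16]]
   so B = (10, 10)

B = (10, 10)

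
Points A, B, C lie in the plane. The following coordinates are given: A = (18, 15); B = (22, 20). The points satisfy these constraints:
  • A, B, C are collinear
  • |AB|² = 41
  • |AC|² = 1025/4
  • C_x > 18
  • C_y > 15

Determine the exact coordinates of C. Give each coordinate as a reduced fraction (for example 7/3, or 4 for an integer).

1. C_x = 28  [[A, B, C are collinear ⇒ -5x+4y+30=0] ∩ [|C−(18, 15)|²=1025/4]]
2. C_y = 55/2  [[A, B, C are collinear ⇒ -5x+4y+30=0] ∩ [|C−(18, 15)|²=1025/4]]
   so C = (28, 55/2)

C = (28, 55/2)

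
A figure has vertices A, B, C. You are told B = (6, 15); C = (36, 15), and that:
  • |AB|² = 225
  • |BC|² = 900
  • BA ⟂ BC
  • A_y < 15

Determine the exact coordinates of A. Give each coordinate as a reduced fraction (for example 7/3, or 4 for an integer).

A = (6, 0)

1. A_x = 6  [[BA ⟂ BC ⇒ 30x-180=0] ∩ [|A−(6, 15)|²=225]]
2. A_y = 0  [[BA ⟂ BC ⇒ 30x-180=0] ∩ [|A−(6, 15)|²=225]]
   so A = (6, 0)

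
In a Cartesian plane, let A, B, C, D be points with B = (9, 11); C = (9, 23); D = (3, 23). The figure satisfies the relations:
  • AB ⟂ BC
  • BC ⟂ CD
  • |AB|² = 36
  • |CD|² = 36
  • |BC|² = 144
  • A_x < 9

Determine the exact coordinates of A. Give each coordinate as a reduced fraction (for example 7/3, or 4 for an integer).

1. A_x = 3  [[AB ⟂ BC ⇒ -12y+132=0] ∩ [|A−(9, 11)|²=36]]
2. A_y = 11  [[AB ⟂ BC ⇒ -12y+132=0] ∩ [|A−(9, 11)|²=36]]
   so A = (3, 11)

A = (3, 11)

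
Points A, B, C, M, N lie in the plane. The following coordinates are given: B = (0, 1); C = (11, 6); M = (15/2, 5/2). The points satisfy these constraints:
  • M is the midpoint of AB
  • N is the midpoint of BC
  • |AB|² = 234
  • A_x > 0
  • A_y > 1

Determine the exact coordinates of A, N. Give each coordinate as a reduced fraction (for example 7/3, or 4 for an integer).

1. A_x = 15  [A = 2·M−B = 2·(15/2, 5/2)−(0, 1)]
2. A_y = 4  [A = 2·M−B = 2·(15/2, 5/2)−(0, 1)]
   so A = (15, 4)
3. N_x = 11/2  [2·N = B+C = (0, 1)+(11, 6)]
4. N_y = 7/2  [2·N = B+C = (0, 1)+(11, 6)]
   so N = (11/2, 7/2)

A = (15, 4)
N = (11/2, 7/2)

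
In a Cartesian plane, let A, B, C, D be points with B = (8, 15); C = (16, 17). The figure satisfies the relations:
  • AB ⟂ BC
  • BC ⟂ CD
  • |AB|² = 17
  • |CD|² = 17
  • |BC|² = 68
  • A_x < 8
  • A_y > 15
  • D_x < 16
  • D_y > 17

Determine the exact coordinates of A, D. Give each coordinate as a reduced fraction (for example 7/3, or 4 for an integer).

A = (7, 19)
D = (15, 21)

1. A_x = 7  [[AB ⟂ BC ⇒ -8x-2y+94=0] ∩ [|A−(8, 15)|²=17]]
2. A_y = 19  [[AB ⟂ BC ⇒ -8x-2y+94=0] ∩ [|A−(8, 15)|²=17]]
   so A = (7, 19)
3. D_x = 15  [[BC ⟂ CD ⇒ 8x+2y-162=0] ∩ [|D−(16, 17)|²=17]]
4. D_y = 21  [[BC ⟂ CD ⇒ 8x+2y-162=0] ∩ [|D−(16, 17)|²=17]]
   so D = (15, 21)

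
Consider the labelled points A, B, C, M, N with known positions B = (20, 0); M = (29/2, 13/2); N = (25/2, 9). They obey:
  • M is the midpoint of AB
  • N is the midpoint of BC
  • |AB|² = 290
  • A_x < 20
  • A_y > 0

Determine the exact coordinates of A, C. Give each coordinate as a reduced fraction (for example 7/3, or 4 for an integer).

A = (9, 13)
C = (5, 18)

1. A_x = 9  [A = 2·M−B = 2·(29/2, 13/2)−(20, 0)]
2. A_y = 13  [A = 2·M−B = 2·(29/2, 13/2)−(20, 0)]
   so A = (9, 13)
3. C_x = 5  [C = 2·N−B = 2·(25/2, 9)−(20, 0)]
4. C_y = 18  [C = 2·N−B = 2·(25/2, 9)−(20, 0)]
   so C = (5, 18)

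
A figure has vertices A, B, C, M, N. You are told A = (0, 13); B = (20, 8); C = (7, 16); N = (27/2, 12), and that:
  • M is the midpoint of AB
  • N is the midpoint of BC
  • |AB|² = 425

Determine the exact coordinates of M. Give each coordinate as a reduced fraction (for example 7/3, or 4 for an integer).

1. M_x = 10  [2·M = A+B = (0, 13)+(20, 8)]
2. M_y = 21/2  [2·M = A+B = (0, 13)+(20, 8)]
   so M = (10, 21/2)

M = (10, 21/2)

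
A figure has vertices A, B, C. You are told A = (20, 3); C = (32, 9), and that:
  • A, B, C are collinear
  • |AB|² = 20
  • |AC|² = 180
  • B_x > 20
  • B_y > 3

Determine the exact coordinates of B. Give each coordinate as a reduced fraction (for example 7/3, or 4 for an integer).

1. B_x = 24  [[A, B, C are collinear ⇒ 6x-12y-84=0] ∩ [|B−(20, 3)|²=20]]
2. B_y = 5  [[A, B, C are collinear ⇒ 6x-12y-84=0] ∩ [|B−(20, 3)|²=20]]
   so B = (24, 5)

B = (24, 5)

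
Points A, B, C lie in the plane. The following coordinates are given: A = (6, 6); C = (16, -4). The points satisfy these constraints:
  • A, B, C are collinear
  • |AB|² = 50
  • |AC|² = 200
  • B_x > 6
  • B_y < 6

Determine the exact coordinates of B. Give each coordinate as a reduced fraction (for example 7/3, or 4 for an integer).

B = (11, 1)

1. B_x = 11  [[A, B, C are collinear ⇒ -10x-10y+120=0] ∩ [|B−(6, 6)|²=50]]
2. B_y = 1  [[A, B, C are collinear ⇒ -10x-10y+120=0] ∩ [|B−(6, 6)|²=50]]
   so B = (11, 1)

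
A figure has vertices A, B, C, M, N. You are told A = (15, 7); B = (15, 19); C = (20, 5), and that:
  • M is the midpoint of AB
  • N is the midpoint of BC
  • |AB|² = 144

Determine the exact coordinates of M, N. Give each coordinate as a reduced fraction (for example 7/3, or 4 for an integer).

M = (15, 13)
N = (35/2, 12)

1. M_x = 15  [2·M = A+B = (15, 7)+(15, 19)]
2. M_y = 13  [2·M = A+B = (15, 7)+(15, 19)]
   so M = (15, 13)
3. N_x = 35/2  [2·N = B+C = (15, 19)+(20, 5)]
4. N_y = 12  [2·N = B+C = (15, 19)+(20, 5)]
   so N = (35/2, 12)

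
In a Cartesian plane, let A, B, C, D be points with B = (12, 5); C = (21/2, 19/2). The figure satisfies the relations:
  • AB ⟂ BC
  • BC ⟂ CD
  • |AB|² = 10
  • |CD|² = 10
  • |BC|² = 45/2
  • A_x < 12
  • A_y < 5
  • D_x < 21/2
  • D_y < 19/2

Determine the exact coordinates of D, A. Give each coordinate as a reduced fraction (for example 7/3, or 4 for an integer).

D = (15/2, 17/2)
A = (9, 4)

1. D_x = 15/2  [[BC ⟂ CD ⇒ -3/2x+9/2y-27=0] ∩ [|D−(21/2, 19/2)|²=10]]
2. D_y = 17/2  [[BC ⟂ CD ⇒ -3/2x+9/2y-27=0] ∩ [|D−(21/2, 19/2)|²=10]]
   so D = (15/2, 17/2)
3. A_x = 9  [[AB ⟂ BC ⇒ 3/2x-9/2y+9/2=0] ∩ [|A−(12, 5)|²=10]]
4. A_y = 4  [[AB ⟂ BC ⇒ 3/2x-9/2y+9/2=0] ∩ [|A−(12, 5)|²=10]]
   so A = (9, 4)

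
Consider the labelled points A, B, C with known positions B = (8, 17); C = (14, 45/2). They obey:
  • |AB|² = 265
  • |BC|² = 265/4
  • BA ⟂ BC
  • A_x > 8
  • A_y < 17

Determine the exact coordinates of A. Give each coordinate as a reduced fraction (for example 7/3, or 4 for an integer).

A = (19, 5)

1. A_x = 19  [[BA ⟂ BC ⇒ 6x+11/2y-283/2=0] ∩ [|A−(8, 17)|²=265]]
2. A_y = 5  [[BA ⟂ BC ⇒ 6x+11/2y-283/2=0] ∩ [|A−(8, 17)|²=265]]
   so A = (19, 5)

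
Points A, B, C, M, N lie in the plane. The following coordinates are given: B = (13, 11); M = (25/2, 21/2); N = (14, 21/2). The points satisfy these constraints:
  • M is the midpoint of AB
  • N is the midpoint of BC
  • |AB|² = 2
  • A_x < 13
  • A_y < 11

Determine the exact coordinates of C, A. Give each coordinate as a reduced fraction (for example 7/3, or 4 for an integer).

1. A_x = 12  [A = 2·M−B = 2·(25/2, 21/2)−(13, 11)]
2. A_y = 10  [A = 2·M−B = 2·(25/2, 21/2)−(13, 11)]
   so A = (12, 10)
3. C_x = 15  [C = 2·N−B = 2·(14, 21/2)−(13, 11)]
4. C_y = 10  [C = 2·N−B = 2·(14, 21/2)−(13, 11)]
   so C = (15, 10)

C = (15, 10)
A = (12, 10)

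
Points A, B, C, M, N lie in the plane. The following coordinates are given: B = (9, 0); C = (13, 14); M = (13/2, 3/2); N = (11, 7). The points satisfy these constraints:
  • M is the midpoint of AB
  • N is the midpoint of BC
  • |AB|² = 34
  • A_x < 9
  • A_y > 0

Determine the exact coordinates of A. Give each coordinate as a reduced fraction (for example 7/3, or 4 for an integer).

A = (4, 3)

1. A_x = 4  [A = 2·M−B = 2·(13/2, 3/2)−(9, 0)]
2. A_y = 3  [A = 2·M−B = 2·(13/2, 3/2)−(9, 0)]
   so A = (4, 3)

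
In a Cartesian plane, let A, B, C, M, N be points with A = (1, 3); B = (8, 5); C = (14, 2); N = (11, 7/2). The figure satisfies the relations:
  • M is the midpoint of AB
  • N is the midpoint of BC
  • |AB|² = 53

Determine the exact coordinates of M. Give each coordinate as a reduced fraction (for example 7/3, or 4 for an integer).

1. M_x = 9/2  [2·M = A+B = (1, 3)+(8, 5)]
2. M_y = 4  [2·M = A+B = (1, 3)+(8, 5)]
   so M = (9/2, 4)

M = (9/2, 4)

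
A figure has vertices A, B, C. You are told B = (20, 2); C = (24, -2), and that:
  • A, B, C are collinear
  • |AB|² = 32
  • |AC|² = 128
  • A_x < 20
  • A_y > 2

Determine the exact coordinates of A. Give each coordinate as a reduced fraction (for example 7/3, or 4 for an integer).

A = (16, 6)

1. A_x = 16  [[A, B, C are collinear ⇒ 4x+4y-88=0] ∩ [|A−(20, 2)|²=32]]
2. A_y = 6  [[A, B, C are collinear ⇒ 4x+4y-88=0] ∩ [|A−(20, 2)|²=32]]
   so A = (16, 6)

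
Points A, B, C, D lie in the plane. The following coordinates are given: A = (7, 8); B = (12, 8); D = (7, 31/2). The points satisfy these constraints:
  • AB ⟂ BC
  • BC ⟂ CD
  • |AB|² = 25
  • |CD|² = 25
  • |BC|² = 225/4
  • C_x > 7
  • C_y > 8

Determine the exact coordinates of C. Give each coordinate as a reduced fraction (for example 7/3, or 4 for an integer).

C = (12, 31/2)

1. C_x = 12  [[AB ⟂ BC ⇒ 5x-60=0] ∩ [|C−(7, 31/2)|²=25]]
2. C_y = 31/2  [[AB ⟂ BC ⇒ 5x-60=0] ∩ [|C−(7, 31/2)|²=25]]
   so C = (12, 31/2)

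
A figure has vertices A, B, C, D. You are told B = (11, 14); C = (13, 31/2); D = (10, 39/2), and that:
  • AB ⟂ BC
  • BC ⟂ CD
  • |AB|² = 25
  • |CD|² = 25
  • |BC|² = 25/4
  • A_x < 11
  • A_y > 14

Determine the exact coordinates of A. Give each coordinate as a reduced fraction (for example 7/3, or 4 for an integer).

A = (8, 18)

1. A_x = 8  [[AB ⟂ BC ⇒ -2x-3/2y+43=0] ∩ [|A−(11, 14)|²=25]]
2. A_y = 18  [[AB ⟂ BC ⇒ -2x-3/2y+43=0] ∩ [|A−(11, 14)|²=25]]
   so A = (8, 18)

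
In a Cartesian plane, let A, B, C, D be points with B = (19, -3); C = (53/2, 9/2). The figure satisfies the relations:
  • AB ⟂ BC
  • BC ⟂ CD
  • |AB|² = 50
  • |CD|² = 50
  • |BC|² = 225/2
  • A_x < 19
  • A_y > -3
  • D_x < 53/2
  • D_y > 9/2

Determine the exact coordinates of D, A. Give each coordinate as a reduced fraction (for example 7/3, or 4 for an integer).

D = (43/2, 19/2)
A = (14, 2)

1. D_x = 43/2  [[BC ⟂ CD ⇒ 15/2x+15/2y-465/2=0] ∩ [|D−(53/2, 9/2)|²=50]]
2. D_y = 19/2  [[BC ⟂ CD ⇒ 15/2x+15/2y-465/2=0] ∩ [|D−(53/2, 9/2)|²=50]]
   so D = (43/2, 19/2)
3. A_x = 14  [[AB ⟂ BC ⇒ -15/2x-15/2y+120=0] ∩ [|A−(19, -3)|²=50]]
4. A_y = 2  [[AB ⟂ BC ⇒ -15/2x-15/2y+120=0] ∩ [|A−(19, -3)|²=50]]
   so A = (14, 2)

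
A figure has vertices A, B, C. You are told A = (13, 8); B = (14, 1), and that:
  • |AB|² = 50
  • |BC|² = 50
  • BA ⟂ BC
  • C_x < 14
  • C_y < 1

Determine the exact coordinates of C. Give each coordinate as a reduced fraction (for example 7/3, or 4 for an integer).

1. C_x = 7  [[BA ⟂ BC ⇒ -1x+7y+7=0] ∩ [|C−(14, 1)|²=50]]
2. C_y = 0  [[BA ⟂ BC ⇒ -1x+7y+7=0] ∩ [|C−(14, 1)|²=50]]
   so C = (7, 0)

C = (7, 0)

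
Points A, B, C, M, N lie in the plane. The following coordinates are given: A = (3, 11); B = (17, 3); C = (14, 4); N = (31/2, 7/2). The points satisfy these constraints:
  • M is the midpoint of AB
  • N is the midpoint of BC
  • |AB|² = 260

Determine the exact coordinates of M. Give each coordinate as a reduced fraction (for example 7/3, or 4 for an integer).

M = (10, 7)

1. M_x = 10  [2·M = A+B = (3, 11)+(17, 3)]
2. M_y = 7  [2·M = A+B = (3, 11)+(17, 3)]
   so M = (10, 7)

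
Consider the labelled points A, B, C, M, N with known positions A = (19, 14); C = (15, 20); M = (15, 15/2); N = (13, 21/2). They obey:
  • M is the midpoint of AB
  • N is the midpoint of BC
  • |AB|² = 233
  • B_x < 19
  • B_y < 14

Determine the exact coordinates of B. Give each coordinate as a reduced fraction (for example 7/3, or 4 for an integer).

1. B_x = 11  [B = 2·M−A = 2·(15, 15/2)−(19, 14)]
2. B_y = 1  [B = 2·M−A = 2·(15, 15/2)−(19, 14)]
   so B = (11, 1)

B = (11, 1)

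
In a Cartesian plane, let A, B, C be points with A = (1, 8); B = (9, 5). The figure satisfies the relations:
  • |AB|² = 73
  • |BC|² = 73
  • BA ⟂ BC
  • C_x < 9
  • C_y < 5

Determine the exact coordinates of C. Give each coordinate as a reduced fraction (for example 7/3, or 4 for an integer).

1. C_x = 6  [[BA ⟂ BC ⇒ -8x+3y+57=0] ∩ [|C−(9, 5)|²=73]]
2. C_y = -3  [[BA ⟂ BC ⇒ -8x+3y+57=0] ∩ [|C−(9, 5)|²=73]]
   so C = (6, -3)

C = (6, -3)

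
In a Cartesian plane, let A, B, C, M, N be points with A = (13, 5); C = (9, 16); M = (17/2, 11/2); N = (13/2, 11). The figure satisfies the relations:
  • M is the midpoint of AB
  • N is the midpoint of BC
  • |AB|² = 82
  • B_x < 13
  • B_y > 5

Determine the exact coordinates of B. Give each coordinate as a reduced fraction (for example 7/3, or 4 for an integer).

1. B_x = 4  [B = 2·M−A = 2·(17/2, 11/2)−(13, 5)]
2. B_y = 6  [B = 2·M−A = 2·(17/2, 11/2)−(13, 5)]
   so B = (4, 6)

B = (4, 6)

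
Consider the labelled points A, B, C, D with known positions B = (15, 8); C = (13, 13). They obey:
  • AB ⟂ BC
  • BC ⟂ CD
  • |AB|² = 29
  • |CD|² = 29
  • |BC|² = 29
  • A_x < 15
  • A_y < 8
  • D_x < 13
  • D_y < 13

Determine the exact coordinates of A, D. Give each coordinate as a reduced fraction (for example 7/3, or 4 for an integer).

1. A_x = 10  [[AB ⟂ BC ⇒ 2x-5y+10=0] ∩ [|A−(15, 8)|²=29]]
2. A_y = 6  [[AB ⟂ BC ⇒ 2x-5y+10=0] ∩ [|A−(15, 8)|²=29]]
   so A = (10, 6)
3. D_x = 8  [[BC ⟂ CD ⇒ -2x+5y-39=0] ∩ [|D−(13, 13)|²=29]]
4. D_y = 11  [[BC ⟂ CD ⇒ -2x+5y-39=0] ∩ [|D−(13, 13)|²=29]]
   so D = (8, 11)

A = (10, 6)
D = (8, 11)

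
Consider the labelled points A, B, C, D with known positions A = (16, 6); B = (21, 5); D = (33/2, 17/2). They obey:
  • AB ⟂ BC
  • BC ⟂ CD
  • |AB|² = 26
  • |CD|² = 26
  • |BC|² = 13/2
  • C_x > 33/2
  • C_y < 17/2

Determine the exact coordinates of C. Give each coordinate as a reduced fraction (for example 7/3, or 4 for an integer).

C = (43/2, 15/2)

1. C_x = 43/2  [[AB ⟂ BC ⇒ 5x-1y-100=0] ∩ [|C−(33/2, 17/2)|²=26]]
2. C_y = 15/2  [[AB ⟂ BC ⇒ 5x-1y-100=0] ∩ [|C−(33/2, 17/2)|²=26]]
   so C = (43/2, 15/2)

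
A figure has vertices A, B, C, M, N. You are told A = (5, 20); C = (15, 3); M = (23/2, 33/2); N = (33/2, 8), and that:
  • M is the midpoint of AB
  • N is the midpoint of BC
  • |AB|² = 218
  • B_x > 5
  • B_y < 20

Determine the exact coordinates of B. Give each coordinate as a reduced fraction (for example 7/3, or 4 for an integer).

1. B_x = 18  [B = 2·M−A = 2·(23/2, 33/2)−(5, 20)]
2. B_y = 13  [B = 2·M−A = 2·(23/2, 33/2)−(5, 20)]
   so B = (18, 13)

B = (18, 13)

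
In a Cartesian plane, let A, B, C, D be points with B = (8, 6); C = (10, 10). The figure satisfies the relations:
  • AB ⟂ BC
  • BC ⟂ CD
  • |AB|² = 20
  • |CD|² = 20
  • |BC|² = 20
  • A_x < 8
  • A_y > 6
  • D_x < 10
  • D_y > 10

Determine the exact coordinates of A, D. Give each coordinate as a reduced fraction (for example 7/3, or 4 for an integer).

1. A_x = 4  [[AB ⟂ BC ⇒ -2x-4y+40=0] ∩ [|A−(8, 6)|²=20]]
2. A_y = 8  [[AB ⟂ BC ⇒ -2x-4y+40=0] ∩ [|A−(8, 6)|²=20]]
   so A = (4, 8)
3. D_x = 6  [[BC ⟂ CD ⇒ 2x+4y-60=0] ∩ [|D−(10, 10)|²=20]]
4. D_y = 12  [[BC ⟂ CD ⇒ 2x+4y-60=0] ∩ [|D−(10, 10)|²=20]]
   so D = (6, 12)

A = (4, 8)
D = (6, 12)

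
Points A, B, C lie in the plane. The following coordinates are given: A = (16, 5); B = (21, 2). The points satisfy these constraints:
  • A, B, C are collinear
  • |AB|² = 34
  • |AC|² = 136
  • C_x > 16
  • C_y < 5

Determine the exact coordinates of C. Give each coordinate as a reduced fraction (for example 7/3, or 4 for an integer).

C = (26, -1)

1. C_x = 26  [[A, B, C are collinear ⇒ 3x+5y-73=0] ∩ [|C−(16, 5)|²=136]]
2. C_y = -1  [[A, B, C are collinear ⇒ 3x+5y-73=0] ∩ [|C−(16, 5)|²=136]]
   so C = (26, -1)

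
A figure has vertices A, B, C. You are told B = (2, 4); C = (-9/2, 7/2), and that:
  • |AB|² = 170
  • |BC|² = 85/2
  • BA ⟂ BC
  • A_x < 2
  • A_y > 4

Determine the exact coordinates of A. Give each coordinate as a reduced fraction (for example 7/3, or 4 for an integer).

1. A_x = 1  [[BA ⟂ BC ⇒ -13/2x-1/2y+15=0] ∩ [|A−(2, 4)|²=170]]
2. A_y = 17  [[BA ⟂ BC ⇒ -13/2x-1/2y+15=0] ∩ [|A−(2, 4)|²=170]]
   so A = (1, 17)

A = (1, 17)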